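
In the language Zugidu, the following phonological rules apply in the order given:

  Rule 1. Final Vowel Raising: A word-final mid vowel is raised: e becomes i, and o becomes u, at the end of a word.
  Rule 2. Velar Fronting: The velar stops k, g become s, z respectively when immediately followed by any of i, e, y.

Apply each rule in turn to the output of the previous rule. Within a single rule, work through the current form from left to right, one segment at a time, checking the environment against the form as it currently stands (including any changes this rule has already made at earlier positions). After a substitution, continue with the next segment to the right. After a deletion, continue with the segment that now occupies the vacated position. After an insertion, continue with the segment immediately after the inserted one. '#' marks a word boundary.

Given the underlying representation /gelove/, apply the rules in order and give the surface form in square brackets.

Rule 1 Final Vowel Raising: [gelove] → [gelovi]
Rule 2 Velar Fronting: [gelovi] → [zelovi]

[zelovi]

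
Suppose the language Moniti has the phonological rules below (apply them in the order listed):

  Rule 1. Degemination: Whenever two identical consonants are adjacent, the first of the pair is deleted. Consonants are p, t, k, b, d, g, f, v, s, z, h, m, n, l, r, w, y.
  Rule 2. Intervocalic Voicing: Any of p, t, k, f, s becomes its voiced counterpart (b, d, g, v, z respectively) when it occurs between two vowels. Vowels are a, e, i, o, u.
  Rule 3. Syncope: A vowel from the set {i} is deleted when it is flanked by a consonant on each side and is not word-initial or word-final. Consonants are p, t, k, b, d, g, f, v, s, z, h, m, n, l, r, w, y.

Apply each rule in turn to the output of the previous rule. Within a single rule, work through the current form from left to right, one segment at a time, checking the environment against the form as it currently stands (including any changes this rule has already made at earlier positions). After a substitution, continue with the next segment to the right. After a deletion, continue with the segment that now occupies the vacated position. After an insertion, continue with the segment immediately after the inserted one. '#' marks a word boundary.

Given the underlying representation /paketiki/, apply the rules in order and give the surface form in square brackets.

Rule 1 Degemination: no change — [paketiki]
Rule 2 Intervocalic Voicing: [paketiki] → [pagedigi]
Rule 3 Syncope: [pagedigi] → [pagedgi]

[pagedgi]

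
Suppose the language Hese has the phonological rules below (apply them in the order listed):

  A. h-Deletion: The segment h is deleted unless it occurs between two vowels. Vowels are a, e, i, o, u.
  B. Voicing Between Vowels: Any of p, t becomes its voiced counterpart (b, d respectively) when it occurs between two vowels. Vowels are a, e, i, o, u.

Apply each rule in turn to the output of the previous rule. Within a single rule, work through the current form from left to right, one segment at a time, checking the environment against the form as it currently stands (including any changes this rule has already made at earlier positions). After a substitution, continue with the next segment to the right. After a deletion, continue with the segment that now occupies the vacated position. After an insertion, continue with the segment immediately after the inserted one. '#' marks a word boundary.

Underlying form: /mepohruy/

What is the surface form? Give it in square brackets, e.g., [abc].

[meboruy]

A h-Deletion: [mepohruy] → [meporuy]
B Voicing Between Vowels: [meporuy] → [meboruy]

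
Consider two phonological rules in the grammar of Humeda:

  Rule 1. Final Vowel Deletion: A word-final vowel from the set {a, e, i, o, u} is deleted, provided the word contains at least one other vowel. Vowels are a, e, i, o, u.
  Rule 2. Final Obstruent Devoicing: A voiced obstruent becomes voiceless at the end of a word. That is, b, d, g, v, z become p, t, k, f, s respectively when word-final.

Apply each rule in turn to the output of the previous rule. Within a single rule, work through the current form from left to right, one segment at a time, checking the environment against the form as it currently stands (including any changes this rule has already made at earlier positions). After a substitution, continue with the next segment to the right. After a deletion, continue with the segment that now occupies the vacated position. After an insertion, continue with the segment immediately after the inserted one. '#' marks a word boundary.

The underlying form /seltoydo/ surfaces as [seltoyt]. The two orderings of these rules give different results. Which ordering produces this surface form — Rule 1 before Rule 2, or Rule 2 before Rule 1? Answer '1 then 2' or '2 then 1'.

Order 1 then 2:
  1 Final Vowel Deletion: [seltoydo] → [seltoyd]
  2 Final Obstruent Devoicing: [seltoyd] → [seltoyt]
  result: [seltoyt]
Order 2 then 1:
  2 Final Obstruent Devoicing: no change — [seltoydo]
  1 Final Vowel Deletion: [seltoydo] → [seltoyd]
  result: [seltoyd]

1 then 2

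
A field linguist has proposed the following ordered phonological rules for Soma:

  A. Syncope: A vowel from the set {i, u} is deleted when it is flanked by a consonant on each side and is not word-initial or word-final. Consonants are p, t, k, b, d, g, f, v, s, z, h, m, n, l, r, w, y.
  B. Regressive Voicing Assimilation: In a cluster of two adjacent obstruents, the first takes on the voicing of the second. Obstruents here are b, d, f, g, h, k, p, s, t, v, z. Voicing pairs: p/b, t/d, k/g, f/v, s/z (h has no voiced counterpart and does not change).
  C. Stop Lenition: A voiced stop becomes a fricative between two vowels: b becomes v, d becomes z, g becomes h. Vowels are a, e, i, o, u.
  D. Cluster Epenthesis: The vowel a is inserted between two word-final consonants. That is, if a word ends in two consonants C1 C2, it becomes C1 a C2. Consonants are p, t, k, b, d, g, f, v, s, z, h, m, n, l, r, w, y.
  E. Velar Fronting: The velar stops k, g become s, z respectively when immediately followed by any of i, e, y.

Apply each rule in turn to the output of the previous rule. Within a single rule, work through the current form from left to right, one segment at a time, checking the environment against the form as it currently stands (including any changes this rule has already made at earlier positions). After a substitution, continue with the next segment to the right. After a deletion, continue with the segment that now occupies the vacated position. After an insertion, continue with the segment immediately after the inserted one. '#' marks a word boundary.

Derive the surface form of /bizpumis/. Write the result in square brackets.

[bspmas]

A Syncope: [bizpumis] → [bzpms]
B Regressive Voicing Assimilation: [bzpms] → [bspms]
C Stop Lenition: no change — [bspms]
D Cluster Epenthesis: [bspms] → [bspmas]
E Velar Fronting: no change — [bspmas]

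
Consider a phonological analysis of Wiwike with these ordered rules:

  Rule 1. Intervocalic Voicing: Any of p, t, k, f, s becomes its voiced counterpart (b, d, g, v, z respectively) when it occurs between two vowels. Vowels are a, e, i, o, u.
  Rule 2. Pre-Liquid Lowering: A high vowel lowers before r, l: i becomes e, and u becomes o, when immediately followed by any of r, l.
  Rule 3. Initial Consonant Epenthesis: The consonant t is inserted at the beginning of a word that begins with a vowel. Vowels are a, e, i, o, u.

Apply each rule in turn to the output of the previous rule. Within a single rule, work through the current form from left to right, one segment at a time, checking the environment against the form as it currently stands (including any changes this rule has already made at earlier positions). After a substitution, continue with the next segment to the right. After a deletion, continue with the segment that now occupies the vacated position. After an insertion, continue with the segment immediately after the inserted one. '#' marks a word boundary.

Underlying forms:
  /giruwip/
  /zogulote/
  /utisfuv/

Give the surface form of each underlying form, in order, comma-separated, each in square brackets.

/giruwip/:
  Rule 1 Intervocalic Voicing: no change — [giruwip]
  Rule 2 Pre-Liquid Lowering: [giruwip] → [geruwip]
  Rule 3 Initial Consonant Epenthesis: no change — [geruwip]
/zogulote/:
  Rule 1 Intervocalic Voicing: [zogulote] → [zogulode]
  Rule 2 Pre-Liquid Lowering: [zogulode] → [zogolode]
  Rule 3 Initial Consonant Epenthesis: no change — [zogolode]
/utisfuv/:
  Rule 1 Intervocalic Voicing: [utisfuv] → [udisfuv]
  Rule 2 Pre-Liquid Lowering: no change — [udisfuv]
  Rule 3 Initial Consonant Epenthesis: [udisfuv] → [tudisfuv]

[geruwip], [zogolode], [tudisfuv]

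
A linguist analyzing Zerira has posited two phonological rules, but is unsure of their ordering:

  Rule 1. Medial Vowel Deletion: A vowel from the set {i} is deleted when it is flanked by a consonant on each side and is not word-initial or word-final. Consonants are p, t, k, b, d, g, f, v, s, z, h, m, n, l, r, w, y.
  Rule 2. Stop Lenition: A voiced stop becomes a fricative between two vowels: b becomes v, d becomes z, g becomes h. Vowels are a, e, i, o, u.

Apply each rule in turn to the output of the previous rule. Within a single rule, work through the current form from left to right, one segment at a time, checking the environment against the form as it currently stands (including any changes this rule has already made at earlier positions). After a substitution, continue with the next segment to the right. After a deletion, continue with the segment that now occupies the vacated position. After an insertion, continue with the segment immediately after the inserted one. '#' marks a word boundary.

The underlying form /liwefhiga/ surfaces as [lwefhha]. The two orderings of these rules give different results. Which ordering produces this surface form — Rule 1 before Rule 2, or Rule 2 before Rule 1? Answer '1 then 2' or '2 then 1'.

2 then 1

Order 1 then 2:
  1 Medial Vowel Deletion: [liwefhiga] → [lwefhga]
  2 Stop Lenition: no change — [lwefhga]
  result: [lwefhga]
Order 2 then 1:
  2 Stop Lenition: [liwefhiga] → [liwefhiha]
  1 Medial Vowel Deletion: [liwefhiha] → [lwefhha]
  result: [lwefhha]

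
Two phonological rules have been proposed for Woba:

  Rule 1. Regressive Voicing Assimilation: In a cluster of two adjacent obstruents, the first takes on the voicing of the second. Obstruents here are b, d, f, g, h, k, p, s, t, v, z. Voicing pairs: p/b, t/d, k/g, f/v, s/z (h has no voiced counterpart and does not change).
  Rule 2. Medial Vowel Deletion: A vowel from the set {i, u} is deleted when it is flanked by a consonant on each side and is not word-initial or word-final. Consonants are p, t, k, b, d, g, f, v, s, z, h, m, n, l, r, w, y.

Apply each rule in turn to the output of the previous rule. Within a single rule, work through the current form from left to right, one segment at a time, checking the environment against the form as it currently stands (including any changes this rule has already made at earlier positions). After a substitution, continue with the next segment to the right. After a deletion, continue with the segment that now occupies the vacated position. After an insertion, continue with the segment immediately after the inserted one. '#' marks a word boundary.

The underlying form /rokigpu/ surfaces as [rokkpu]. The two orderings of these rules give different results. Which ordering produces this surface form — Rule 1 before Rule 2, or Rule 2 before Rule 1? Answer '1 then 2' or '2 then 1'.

1 then 2

Order 1 then 2:
  1 Regressive Voicing Assimilation: [rokigpu] → [rokikpu]
  2 Medial Vowel Deletion: [rokikpu] → [rokkpu]
  result: [rokkpu]
Order 2 then 1:
  2 Medial Vowel Deletion: [rokigpu] → [rokgpu]
  1 Regressive Voicing Assimilation: [rokgpu] → [rogkpu]
  result: [rogkpu]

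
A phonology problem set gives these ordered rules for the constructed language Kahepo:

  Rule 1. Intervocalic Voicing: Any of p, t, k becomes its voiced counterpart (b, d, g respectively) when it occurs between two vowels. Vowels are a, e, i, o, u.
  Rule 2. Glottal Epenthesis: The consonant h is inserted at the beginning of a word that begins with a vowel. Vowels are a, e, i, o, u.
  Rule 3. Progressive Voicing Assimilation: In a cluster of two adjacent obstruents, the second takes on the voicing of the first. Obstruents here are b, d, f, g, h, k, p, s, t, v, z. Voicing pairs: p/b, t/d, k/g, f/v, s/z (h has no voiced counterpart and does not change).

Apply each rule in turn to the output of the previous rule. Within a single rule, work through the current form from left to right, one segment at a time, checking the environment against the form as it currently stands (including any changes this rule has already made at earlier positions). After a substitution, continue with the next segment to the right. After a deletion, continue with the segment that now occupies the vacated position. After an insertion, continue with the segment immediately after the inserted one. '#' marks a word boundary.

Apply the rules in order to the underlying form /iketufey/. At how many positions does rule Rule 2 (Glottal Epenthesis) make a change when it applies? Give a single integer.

1

Rule 1 Intervocalic Voicing: [iketufey] → [igedufey]
Rule 2 Glottal Epenthesis: [igedufey] → [higedufey]
Rule 3 Progressive Voicing Assimilation: no change — [higedufey]
Rule Rule 2 changed 1 position(s).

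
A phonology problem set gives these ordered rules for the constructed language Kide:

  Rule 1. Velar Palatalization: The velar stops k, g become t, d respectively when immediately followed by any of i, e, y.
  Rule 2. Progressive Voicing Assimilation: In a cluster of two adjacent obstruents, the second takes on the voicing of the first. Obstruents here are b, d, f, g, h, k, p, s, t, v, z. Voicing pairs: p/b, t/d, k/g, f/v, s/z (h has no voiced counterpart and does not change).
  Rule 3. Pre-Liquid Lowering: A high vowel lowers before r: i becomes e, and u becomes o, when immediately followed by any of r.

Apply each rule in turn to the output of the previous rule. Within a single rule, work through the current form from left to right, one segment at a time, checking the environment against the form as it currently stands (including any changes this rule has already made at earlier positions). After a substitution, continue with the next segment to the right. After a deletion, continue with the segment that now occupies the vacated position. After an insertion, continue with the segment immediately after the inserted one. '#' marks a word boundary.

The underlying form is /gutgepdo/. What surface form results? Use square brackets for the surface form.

Rule 1 Velar Palatalization: [gutgepdo] → [gutdepdo]
Rule 2 Progressive Voicing Assimilation: [gutdepdo] → [guttepto]
Rule 3 Pre-Liquid Lowering: no change — [guttepto]

[guttepto]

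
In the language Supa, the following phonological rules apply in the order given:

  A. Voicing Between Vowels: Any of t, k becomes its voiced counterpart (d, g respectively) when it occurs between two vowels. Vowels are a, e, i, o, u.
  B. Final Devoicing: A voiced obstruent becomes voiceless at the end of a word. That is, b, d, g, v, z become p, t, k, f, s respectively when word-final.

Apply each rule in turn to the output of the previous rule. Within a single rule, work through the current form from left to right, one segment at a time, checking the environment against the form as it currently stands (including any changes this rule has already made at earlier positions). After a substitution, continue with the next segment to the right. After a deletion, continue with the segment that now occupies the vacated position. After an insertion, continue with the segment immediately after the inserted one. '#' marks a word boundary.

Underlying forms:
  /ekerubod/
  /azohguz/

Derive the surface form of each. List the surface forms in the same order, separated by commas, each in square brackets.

/ekerubod/:
  A Voicing Between Vowels: [ekerubod] → [egerubod]
  B Final Devoicing: [egerubod] → [egerubot]
/azohguz/:
  A Voicing Between Vowels: no change — [azohguz]
  B Final Devoicing: [azohguz] → [azohgus]

[egerubot], [azohgus]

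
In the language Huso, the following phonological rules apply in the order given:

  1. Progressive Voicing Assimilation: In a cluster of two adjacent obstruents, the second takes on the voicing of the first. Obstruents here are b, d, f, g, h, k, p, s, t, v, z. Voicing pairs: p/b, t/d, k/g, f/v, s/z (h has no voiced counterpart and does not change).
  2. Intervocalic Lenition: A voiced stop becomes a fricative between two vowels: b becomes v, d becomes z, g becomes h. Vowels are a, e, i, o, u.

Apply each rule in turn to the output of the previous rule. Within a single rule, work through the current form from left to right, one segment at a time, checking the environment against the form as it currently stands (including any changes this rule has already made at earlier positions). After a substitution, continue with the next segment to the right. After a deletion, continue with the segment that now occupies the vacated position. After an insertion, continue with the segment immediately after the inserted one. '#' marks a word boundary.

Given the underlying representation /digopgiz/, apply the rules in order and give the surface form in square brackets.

[dihopkiz]

1 Progressive Voicing Assimilation: [digopgiz] → [digopkiz]
2 Intervocalic Lenition: [digopkiz] → [dihopkiz]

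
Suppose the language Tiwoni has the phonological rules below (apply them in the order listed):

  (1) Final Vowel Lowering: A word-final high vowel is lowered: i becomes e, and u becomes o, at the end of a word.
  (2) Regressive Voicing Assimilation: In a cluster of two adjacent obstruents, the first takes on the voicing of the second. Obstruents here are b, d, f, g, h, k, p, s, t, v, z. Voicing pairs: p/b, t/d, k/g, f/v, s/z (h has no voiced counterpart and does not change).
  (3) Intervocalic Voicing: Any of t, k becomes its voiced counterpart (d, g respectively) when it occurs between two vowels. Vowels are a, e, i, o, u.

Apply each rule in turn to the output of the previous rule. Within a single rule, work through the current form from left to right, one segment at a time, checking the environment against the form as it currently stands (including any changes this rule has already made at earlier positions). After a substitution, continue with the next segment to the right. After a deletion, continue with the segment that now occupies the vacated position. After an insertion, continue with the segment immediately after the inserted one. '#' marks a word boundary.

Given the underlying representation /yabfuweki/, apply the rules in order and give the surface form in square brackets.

[yapfuwege]

(1) Final Vowel Lowering: [yabfuweki] → [yabfuweke]
(2) Regressive Voicing Assimilation: [yabfuweke] → [yapfuweke]
(3) Intervocalic Voicing: [yapfuweke] → [yapfuwege]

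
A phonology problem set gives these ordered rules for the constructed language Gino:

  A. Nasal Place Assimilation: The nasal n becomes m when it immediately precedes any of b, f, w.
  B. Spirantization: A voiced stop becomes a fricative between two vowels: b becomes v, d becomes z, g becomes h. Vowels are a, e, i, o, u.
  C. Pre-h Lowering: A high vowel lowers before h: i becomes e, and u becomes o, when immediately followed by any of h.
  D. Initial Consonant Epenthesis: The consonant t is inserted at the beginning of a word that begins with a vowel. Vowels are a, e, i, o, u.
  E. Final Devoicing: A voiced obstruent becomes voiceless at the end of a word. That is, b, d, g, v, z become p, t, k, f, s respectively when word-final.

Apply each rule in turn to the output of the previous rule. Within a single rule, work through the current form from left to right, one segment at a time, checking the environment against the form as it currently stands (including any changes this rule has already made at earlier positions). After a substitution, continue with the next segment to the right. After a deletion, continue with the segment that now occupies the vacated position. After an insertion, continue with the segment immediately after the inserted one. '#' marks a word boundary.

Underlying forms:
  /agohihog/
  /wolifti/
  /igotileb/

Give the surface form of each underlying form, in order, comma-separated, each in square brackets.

/agohihog/:
  A Nasal Place Assimilation: no change — [agohihog]
  B Spirantization: [agohihog] → [ahohihog]
  C Pre-h Lowering: [ahohihog] → [ahohehog]
  D Initial Consonant Epenthesis: [ahohehog] → [tahohehog]
  E Final Devoicing: [tahohehog] → [tahohehok]
/wolifti/:
  A Nasal Place Assimilation: no change — [wolifti]
  B Spirantization: no change — [wolifti]
  C Pre-h Lowering: no change — [wolifti]
  D Initial Consonant Epenthesis: no change — [wolifti]
  E Final Devoicing: no change — [wolifti]
/igotileb/:
  A Nasal Place Assimilation: no change — [igotileb]
  B Spirantization: [igotileb] → [ihotileb]
  C Pre-h Lowering: [ihotileb] → [ehotileb]
  D Initial Consonant Epenthesis: [ehotileb] → [tehotileb]
  E Final Devoicing: [tehotileb] → [tehotilep]

[tahohehok], [wolifti], [tehotilep]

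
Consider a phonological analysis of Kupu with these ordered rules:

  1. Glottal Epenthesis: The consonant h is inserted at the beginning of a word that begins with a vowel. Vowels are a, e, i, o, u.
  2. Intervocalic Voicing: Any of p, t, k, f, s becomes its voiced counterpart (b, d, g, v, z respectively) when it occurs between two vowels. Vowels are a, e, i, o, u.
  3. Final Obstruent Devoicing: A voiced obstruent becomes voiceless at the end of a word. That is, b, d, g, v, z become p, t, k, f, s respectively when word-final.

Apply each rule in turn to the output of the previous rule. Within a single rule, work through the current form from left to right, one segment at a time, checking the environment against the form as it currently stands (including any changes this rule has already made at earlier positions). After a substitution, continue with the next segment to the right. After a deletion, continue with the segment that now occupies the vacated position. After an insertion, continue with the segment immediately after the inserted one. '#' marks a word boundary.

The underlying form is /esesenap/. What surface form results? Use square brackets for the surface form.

[hezezenap]

1 Glottal Epenthesis: [esesenap] → [hesesenap]
2 Intervocalic Voicing: [hesesenap] → [hezezenap]
3 Final Obstruent Devoicing: no change — [hezezenap]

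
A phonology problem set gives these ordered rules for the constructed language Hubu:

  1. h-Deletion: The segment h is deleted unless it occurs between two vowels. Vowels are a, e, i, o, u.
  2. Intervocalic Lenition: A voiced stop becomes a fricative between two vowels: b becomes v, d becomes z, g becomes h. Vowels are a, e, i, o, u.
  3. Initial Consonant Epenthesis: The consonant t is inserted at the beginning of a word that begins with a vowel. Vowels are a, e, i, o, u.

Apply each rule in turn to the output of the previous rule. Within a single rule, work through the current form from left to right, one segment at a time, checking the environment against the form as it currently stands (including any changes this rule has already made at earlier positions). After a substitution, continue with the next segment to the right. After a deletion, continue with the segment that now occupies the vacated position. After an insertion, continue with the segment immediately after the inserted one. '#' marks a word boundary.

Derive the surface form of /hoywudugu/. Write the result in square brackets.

[toywuzuhu]

1 h-Deletion: [hoywudugu] → [oywudugu]
2 Intervocalic Lenition: [oywudugu] → [oywuzuhu]
3 Initial Consonant Epenthesis: [oywuzuhu] → [toywuzuhu]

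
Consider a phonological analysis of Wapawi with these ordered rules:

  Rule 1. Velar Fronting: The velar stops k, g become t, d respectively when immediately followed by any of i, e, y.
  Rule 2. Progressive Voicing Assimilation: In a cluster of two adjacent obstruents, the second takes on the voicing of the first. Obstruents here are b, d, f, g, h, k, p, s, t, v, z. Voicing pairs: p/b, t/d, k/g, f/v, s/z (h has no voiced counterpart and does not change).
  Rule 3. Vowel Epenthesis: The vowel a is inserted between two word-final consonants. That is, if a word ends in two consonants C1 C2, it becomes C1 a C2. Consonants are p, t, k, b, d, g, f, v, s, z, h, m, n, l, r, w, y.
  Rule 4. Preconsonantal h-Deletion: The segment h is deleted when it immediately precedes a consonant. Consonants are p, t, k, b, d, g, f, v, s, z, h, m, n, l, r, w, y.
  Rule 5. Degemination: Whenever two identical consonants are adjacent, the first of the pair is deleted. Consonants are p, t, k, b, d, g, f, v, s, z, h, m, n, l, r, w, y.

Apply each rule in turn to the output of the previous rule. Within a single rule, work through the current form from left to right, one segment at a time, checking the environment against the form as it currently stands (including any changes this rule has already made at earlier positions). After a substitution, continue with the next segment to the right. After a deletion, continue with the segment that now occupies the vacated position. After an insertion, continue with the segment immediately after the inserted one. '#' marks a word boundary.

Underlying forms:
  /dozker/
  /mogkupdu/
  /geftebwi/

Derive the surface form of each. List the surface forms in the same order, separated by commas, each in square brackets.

/dozker/:
  Rule 1 Velar Fronting: [dozker] → [dozter]
  Rule 2 Progressive Voicing Assimilation: [dozter] → [dozder]
  Rule 3 Vowel Epenthesis: no change — [dozder]
  Rule 4 Preconsonantal h-Deletion: no change — [dozder]
  Rule 5 Degemination: no change — [dozder]
/mogkupdu/:
  Rule 1 Velar Fronting: no change — [mogkupdu]
  Rule 2 Progressive Voicing Assimilation: [mogkupdu] → [mogguptu]
  Rule 3 Vowel Epenthesis: no change — [mogguptu]
  Rule 4 Preconsonantal h-Deletion: no change — [mogguptu]
  Rule 5 Degemination: [mogguptu] → [moguptu]
/geftebwi/:
  Rule 1 Velar Fronting: [geftebwi] → [deftebwi]
  Rule 2 Progressive Voicing Assimilation: no change — [deftebwi]
  Rule 3 Vowel Epenthesis: no change — [deftebwi]
  Rule 4 Preconsonantal h-Deletion: no change — [deftebwi]
  Rule 5 Degemination: no change — [deftebwi]

[dozder], [moguptu], [deftebwi]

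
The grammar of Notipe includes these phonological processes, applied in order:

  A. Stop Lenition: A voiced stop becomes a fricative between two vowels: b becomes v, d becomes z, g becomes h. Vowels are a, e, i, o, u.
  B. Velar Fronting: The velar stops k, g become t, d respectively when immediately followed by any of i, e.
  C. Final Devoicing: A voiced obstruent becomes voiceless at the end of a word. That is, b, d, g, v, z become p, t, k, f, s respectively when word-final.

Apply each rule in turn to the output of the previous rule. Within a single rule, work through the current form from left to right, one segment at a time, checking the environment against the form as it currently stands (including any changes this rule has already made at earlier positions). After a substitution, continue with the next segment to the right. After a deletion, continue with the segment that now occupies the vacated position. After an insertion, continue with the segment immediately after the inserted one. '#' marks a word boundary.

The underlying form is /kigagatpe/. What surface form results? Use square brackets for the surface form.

A Stop Lenition: [kigagatpe] → [kihahatpe]
B Velar Fronting: [kihahatpe] → [tihahatpe]
C Final Devoicing: no change — [tihahatpe]

[tihahatpe]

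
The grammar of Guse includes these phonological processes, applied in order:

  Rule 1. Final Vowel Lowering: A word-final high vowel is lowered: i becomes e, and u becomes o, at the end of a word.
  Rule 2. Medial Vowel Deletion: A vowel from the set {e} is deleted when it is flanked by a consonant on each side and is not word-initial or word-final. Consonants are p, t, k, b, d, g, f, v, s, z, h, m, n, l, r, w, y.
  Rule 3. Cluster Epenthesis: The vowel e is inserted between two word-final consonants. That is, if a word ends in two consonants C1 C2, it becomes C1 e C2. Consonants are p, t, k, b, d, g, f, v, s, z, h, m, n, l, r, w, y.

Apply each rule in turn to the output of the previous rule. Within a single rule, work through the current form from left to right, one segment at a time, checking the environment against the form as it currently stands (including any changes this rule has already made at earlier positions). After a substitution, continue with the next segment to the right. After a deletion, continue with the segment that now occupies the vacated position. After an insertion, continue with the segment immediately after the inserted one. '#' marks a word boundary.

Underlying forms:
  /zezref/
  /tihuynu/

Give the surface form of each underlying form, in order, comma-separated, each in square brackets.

/zezref/:
  Rule 1 Final Vowel Lowering: no change — [zezref]
  Rule 2 Medial Vowel Deletion: [zezref] → [zzrf]
  Rule 3 Cluster Epenthesis: [zzrf] → [zzref]
/tihuynu/:
  Rule 1 Final Vowel Lowering: [tihuynu] → [tihuyno]
  Rule 2 Medial Vowel Deletion: no change — [tihuyno]
  Rule 3 Cluster Epenthesis: no change — [tihuyno]

[zzref], [tihuyno]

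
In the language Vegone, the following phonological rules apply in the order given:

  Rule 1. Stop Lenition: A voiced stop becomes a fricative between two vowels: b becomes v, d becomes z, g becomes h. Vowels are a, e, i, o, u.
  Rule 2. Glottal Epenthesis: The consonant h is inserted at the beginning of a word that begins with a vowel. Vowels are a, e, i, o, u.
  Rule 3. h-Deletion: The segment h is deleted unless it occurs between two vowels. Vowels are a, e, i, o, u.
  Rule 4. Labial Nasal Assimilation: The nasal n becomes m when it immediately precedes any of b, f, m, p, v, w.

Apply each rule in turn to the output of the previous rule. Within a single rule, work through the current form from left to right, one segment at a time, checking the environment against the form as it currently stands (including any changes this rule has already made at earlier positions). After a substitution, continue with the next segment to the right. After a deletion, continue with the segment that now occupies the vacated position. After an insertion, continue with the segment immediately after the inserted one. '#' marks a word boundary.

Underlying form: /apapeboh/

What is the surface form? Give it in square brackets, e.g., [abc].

Rule 1 Stop Lenition: [apapeboh] → [apapevoh]
Rule 2 Glottal Epenthesis: [apapevoh] → [hapapevoh]
Rule 3 h-Deletion: [hapapevoh] → [apapevo]
Rule 4 Labial Nasal Assimilation: no change — [apapevo]

[apapevo]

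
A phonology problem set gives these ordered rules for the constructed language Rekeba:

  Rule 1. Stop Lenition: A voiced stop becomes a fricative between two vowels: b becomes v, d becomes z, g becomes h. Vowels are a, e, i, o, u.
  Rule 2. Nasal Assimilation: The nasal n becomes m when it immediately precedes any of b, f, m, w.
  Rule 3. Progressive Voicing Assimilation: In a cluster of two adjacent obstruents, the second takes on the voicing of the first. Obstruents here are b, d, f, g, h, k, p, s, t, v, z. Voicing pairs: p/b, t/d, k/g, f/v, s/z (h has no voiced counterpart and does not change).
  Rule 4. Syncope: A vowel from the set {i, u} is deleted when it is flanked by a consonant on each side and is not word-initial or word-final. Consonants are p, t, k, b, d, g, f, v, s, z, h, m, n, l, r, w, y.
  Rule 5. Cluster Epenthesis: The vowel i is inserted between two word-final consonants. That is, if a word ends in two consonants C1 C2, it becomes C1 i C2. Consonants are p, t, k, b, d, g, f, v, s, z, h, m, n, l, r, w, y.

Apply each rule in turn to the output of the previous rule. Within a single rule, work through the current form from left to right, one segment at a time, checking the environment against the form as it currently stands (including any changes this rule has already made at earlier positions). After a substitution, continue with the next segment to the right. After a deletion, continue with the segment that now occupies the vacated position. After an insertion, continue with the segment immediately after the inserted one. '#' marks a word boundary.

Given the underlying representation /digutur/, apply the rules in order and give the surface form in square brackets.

Rule 1 Stop Lenition: [digutur] → [dihutur]
Rule 2 Nasal Assimilation: no change — [dihutur]
Rule 3 Progressive Voicing Assimilation: no change — [dihutur]
Rule 4 Syncope: [dihutur] → [dhtr]
Rule 5 Cluster Epenthesis: [dhtr] → [dhtir]

[dhtir]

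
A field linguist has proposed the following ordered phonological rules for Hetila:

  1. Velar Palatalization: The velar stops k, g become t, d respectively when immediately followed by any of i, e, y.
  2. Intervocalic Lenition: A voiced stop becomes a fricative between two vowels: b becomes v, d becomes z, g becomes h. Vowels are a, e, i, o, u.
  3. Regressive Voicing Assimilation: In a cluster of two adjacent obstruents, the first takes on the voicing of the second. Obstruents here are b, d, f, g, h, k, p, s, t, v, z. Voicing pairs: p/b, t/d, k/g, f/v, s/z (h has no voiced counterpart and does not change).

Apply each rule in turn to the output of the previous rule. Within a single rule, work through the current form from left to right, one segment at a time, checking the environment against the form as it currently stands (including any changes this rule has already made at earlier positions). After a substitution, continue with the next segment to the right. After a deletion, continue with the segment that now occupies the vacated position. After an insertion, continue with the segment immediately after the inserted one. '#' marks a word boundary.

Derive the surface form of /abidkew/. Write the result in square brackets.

[avittew]

1 Velar Palatalization: [abidkew] → [abidtew]
2 Intervocalic Lenition: [abidtew] → [avidtew]
3 Regressive Voicing Assimilation: [avidtew] → [avittew]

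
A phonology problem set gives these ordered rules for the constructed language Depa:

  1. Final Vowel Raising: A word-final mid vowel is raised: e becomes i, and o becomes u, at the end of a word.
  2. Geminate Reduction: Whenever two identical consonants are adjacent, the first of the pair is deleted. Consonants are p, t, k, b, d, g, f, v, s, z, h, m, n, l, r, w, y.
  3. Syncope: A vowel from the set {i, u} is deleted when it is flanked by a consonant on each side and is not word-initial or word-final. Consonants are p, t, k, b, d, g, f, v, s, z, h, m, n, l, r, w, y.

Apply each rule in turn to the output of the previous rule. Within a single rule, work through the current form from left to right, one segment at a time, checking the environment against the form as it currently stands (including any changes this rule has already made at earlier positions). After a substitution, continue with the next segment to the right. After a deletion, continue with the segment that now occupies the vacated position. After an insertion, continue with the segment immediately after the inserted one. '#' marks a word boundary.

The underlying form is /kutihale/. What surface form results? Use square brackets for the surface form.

1 Final Vowel Raising: [kutihale] → [kutihali]
2 Geminate Reduction: no change — [kutihali]
3 Syncope: [kutihali] → [kthali]

[kthali]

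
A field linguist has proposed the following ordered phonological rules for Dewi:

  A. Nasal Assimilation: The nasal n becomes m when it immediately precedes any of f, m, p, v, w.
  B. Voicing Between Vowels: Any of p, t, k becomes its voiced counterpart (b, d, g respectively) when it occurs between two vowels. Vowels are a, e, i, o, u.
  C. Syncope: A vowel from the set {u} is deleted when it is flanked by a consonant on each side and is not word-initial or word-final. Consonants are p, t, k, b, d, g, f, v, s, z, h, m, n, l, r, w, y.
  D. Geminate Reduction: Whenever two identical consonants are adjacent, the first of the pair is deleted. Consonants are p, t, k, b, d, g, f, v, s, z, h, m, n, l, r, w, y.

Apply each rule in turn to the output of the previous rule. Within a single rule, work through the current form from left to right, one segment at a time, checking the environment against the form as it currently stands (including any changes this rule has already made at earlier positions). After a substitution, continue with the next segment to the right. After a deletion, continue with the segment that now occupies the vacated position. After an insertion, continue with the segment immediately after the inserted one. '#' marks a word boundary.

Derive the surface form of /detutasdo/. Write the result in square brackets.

A Nasal Assimilation: no change — [detutasdo]
B Voicing Between Vowels: [detutasdo] → [dedudasdo]
C Syncope: [dedudasdo] → [deddasdo]
D Geminate Reduction: [deddasdo] → [dedasdo]

[dedasdo]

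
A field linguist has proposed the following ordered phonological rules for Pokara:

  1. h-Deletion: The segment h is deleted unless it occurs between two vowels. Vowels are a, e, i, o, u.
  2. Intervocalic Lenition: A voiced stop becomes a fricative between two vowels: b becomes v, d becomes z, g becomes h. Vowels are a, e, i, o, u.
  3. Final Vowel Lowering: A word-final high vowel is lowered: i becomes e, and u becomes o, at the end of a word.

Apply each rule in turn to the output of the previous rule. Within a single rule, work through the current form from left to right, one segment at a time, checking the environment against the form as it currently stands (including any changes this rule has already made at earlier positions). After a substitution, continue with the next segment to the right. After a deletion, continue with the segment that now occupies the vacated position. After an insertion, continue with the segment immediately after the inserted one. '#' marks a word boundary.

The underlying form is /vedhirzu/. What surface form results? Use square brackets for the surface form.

[vezirzo]

1 h-Deletion: [vedhirzu] → [vedirzu]
2 Intervocalic Lenition: [vedirzu] → [vezirzu]
3 Final Vowel Lowering: [vezirzu] → [vezirzo]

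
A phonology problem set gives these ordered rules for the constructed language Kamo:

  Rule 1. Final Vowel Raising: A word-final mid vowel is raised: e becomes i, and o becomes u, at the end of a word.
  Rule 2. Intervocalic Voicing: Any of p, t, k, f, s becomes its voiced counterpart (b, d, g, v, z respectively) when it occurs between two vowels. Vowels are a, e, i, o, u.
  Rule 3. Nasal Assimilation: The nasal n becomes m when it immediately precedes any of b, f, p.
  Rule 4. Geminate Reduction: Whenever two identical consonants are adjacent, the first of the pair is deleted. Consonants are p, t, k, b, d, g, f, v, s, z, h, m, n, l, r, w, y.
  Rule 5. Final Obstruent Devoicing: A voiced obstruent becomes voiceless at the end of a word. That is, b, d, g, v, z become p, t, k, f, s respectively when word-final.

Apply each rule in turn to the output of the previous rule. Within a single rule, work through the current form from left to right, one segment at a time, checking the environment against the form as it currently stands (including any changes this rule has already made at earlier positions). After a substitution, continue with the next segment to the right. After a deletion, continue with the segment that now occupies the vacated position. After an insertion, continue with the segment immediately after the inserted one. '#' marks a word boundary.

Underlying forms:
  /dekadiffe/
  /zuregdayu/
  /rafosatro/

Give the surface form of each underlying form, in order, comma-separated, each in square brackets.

/dekadiffe/:
  Rule 1 Final Vowel Raising: [dekadiffe] → [dekadiffi]
  Rule 2 Intervocalic Voicing: [dekadiffi] → [degadiffi]
  Rule 3 Nasal Assimilation: no change — [degadiffi]
  Rule 4 Geminate Reduction: [degadiffi] → [degadifi]
  Rule 5 Final Obstruent Devoicing: no change — [degadifi]
/zuregdayu/:
  Rule 1 Final Vowel Raising: no change — [zuregdayu]
  Rule 2 Intervocalic Voicing: no change — [zuregdayu]
  Rule 3 Nasal Assimilation: no change — [zuregdayu]
  Rule 4 Geminate Reduction: no change — [zuregdayu]
  Rule 5 Final Obstruent Devoicing: no change — [zuregdayu]
/rafosatro/:
  Rule 1 Final Vowel Raising: [rafosatro] → [rafosatru]
  Rule 2 Intervocalic Voicing: [rafosatru] → [ravozatru]
  Rule 3 Nasal Assimilation: no change — [ravozatru]
  Rule 4 Geminate Reduction: no change — [ravozatru]
  Rule 5 Final Obstruent Devoicing: no change — [ravozatru]

[degadifi], [zuregdayu], [ravozatru]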